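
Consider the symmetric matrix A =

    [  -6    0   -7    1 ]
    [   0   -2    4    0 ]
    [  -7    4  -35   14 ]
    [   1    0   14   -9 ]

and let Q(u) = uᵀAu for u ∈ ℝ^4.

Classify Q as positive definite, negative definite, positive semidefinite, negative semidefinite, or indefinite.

Leading principal minors: Δ_1 = -6, Δ_2 = 12, Δ_3 = -226, Δ_4 = 20.
The signs alternate starting with Δ_1 < 0, so by Sylvester's criterion Q is negative definite.

negative definite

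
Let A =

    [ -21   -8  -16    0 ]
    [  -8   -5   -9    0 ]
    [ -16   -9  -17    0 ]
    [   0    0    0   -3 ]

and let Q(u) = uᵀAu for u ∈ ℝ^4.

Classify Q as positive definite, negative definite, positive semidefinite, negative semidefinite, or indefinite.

Symmetric row and column elimination reduces A to a congruent diagonal form with pivots -21, -41/21, -20/41, -3.
That gives 4 negative pivots.
Hence Q is negative definite.

negative definite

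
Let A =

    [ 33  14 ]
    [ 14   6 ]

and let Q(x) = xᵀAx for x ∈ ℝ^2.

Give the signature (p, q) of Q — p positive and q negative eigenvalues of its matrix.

(2, 0)

An LDLᵀ factorisation of A has diagonal entries 33, 2/33.
So there are 2 positive pivots.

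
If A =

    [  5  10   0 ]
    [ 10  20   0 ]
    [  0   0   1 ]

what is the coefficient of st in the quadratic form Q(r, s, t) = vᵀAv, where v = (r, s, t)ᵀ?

0

The coefficient of st is A[2,3] + A[3,2] = 2·0 = 0.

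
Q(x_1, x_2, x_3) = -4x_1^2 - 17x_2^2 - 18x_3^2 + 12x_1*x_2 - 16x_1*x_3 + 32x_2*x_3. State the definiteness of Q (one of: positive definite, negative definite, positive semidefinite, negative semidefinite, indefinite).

Write A = [[-4, 6, -8], [6, -17, 16], [-8, 16, -18]].
Congruent diagonalization of A (simultaneous row and column reduction) yields pivots -4, -8, 0.
That gives 2 negative, 1 zero pivots.
Hence Q is negative semidefinite.

negative semidefinite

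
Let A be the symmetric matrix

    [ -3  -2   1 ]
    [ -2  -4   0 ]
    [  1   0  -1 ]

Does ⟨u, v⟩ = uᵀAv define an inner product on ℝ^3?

no

Leading principal minors: Δ_1 = -3, Δ_2 = 8, Δ_3 = -4.
The signs alternate starting with Δ_1 < 0, so by Sylvester's criterion Q is negative definite.
⟨·,·⟩ is an inner product exactly when A is positive definite.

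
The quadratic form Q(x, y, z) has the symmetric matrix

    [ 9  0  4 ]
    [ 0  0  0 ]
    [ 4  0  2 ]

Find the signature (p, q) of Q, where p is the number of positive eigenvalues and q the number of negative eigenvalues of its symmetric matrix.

(2, 0)

Symmetric row and column elimination reduces A to a congruent diagonal form with pivots 9, 0, 2/9.
That gives 2 positive, 1 zero pivots.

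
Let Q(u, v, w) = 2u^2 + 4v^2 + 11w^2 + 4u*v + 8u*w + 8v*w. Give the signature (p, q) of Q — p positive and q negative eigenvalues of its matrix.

The associated matrix is A = [[2, 2, 4], [2, 4, 4], [4, 4, 11]].
Congruent diagonalization of A (simultaneous row and column reduction) yields pivots 2, 2, 3.
So there are 3 positive pivots.

(3, 0)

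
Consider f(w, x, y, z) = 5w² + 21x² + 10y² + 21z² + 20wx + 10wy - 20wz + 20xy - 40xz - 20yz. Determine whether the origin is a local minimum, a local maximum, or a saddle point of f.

The Hessian at the origin is H = [[10, 20, 10, -20], [20, 42, 20, -40], [10, 20, 20, -20], [-20, -40, -20, 42]].
Row-reducing H symmetrically gives the diagonal entries 10, 2, 10, 2.
That gives 4 positive pivots.
H is positive definite, so the origin is a strict local minimum.

local minimum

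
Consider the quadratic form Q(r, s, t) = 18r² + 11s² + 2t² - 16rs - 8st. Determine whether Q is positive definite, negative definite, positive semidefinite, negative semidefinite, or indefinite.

Write A = [[18, -8, 0], [-8, 11, -4], [0, -4, 2]].
Congruent diagonalization of A (simultaneous row and column reduction) yields pivots 18, 67/9, -10/67.
That gives 2 positive, 1 negative pivots.
Hence Q is indefinite.

indefinite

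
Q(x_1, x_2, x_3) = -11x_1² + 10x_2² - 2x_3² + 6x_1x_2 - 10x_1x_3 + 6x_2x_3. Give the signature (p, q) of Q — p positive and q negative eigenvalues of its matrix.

The symmetric matrix is A = [[-11, 3, -5], [3, 10, 3], [-5, 3, -2]].
Row-reducing A symmetrically gives the diagonal entries -11, 119/11, 3/119.
Counting signs: 2 positive, 1 negative.

(2, 1)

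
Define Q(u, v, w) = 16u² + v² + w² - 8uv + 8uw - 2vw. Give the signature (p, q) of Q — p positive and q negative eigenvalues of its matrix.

(1, 0)

The symmetric matrix is A = [[16, -4, 4], [-4, 1, -1], [4, -1, 1]].
Row-reducing A symmetrically gives the diagonal entries 16, 0, 0.
Counting signs: 1 positive, 2 zero.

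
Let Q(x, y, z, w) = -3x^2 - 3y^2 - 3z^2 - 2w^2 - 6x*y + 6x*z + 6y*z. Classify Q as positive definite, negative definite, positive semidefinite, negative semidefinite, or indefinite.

The symmetric matrix is A = [[-3, -3, 3, 0], [-3, -3, 3, 0], [3, 3, -3, 0], [0, 0, 0, -2]].
Applying the same elementary operations to the rows and columns of A produces a congruent diagonal matrix with entries -3, 0, 0, -2.
Counting signs: 2 negative, 2 zero.
Hence Q is negative semidefinite.

negative semidefinite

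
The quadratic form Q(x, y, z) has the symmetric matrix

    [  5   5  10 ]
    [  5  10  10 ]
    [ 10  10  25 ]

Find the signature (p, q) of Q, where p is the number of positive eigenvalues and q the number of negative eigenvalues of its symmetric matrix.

(3, 0)

An LDLᵀ factorisation of A has diagonal entries 5, 5, 5.
That gives 3 positive pivots.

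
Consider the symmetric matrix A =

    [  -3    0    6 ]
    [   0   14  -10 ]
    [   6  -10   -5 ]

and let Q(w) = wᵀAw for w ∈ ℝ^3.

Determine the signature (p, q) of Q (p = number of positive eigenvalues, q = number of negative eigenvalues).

(1, 2)

Symmetric row and column elimination reduces A to a congruent diagonal form with pivots -3, 14, -1/7.
That gives 1 positive, 2 negative pivots.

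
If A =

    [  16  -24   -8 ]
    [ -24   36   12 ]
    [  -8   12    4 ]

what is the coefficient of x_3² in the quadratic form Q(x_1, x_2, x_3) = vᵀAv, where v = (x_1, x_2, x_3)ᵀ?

The coefficient of x_3² is the diagonal entry A[3,3] = 4.

4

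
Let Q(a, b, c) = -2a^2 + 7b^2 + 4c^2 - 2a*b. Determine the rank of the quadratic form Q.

The symmetric matrix is A = [[-2, -1, 0], [-1, 7, 0], [0, 0, 4]].
Symmetric row and column elimination reduces A to a congruent diagonal form with pivots -2, 15/2, 4.
That gives 2 positive, 1 negative pivots.
The rank is the number of nonzero pivots: 3.

3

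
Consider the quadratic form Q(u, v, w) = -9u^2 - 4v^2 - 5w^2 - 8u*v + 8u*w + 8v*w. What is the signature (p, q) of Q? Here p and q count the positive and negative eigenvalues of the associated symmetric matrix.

Write A = [[-9, -4, 4], [-4, -4, 4], [4, 4, -5]].
Applying the same elementary operations to the rows and columns of A produces a congruent diagonal matrix with entries -9, -20/9, -1.
That gives 3 negative pivots.

(0, 3)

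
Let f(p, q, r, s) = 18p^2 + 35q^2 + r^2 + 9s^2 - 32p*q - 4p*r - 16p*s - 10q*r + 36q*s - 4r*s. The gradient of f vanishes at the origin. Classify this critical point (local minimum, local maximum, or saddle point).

The Hessian at the origin is H = [[36, -32, -4, -16], [-32, 70, -10, 36], [-4, -10, 2, -4], [-16, 36, -4, 18]].
Congruent diagonalization of H (simultaneous row and column reduction) yields pivots 36, 374/9, -536/187, 6/67.
Counting signs: 3 positive, 1 negative.
H is indefinite, so the origin is a saddle point.

saddle point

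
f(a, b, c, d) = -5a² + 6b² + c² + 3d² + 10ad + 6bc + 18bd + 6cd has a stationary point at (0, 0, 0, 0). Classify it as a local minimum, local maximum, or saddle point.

The Hessian at the origin is H = [[-10, 0, 0, 10], [0, 12, 6, 18], [0, 6, 2, 6], [10, 18, 6, 6]].
Applying the same elementary operations to the rows and columns of H produces a congruent diagonal matrix with entries -10, 12, -1, -2.
So there are 1 positive, 3 negative pivots.
H is indefinite, so the origin is a saddle point.

saddle point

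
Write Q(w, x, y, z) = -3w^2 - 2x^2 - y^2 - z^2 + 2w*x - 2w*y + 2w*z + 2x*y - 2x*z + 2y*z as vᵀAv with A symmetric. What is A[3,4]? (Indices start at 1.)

The coefficient of y·z in Q is 2. For a symmetric A this equals A[3,4] + A[4,3] = 2·A[3,4].
So A[3,4] = 2/2 = 1.

1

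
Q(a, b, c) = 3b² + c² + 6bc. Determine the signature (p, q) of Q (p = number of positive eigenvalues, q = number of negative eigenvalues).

Write A = [[0, 0, 0], [0, 3, 3], [0, 3, 1]].
Row-reducing A symmetrically gives the diagonal entries 0, 3, -2.
Counting signs: 1 positive, 1 negative, 1 zero.

(1, 1)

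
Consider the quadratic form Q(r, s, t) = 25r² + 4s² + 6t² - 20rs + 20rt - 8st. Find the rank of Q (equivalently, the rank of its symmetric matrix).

2

Write A = [[25, -10, 10], [-10, 4, -4], [10, -4, 6]].
Applying the same elementary operations to the rows and columns of A produces a congruent diagonal matrix with entries 25, 0, 2.
Counting signs: 2 positive, 1 zero.
The rank is the number of nonzero pivots: 2.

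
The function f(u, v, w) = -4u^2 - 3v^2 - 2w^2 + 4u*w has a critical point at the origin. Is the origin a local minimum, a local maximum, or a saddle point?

The Hessian at the origin is H = [[-8, 0, 4], [0, -6, 0], [4, 0, -4]].
Applying the same elementary operations to the rows and columns of H produces a congruent diagonal matrix with entries -8, -6, -2.
So there are 3 negative pivots.
H is negative definite, so the origin is a strict local maximum.

local maximum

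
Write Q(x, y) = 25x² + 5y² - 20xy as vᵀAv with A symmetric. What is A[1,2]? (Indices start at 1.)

The coefficient of x·y in Q is -20. For a symmetric A this equals A[1,2] + A[2,1] = 2·A[1,2].
So A[1,2] = -20/2 = -10.

-10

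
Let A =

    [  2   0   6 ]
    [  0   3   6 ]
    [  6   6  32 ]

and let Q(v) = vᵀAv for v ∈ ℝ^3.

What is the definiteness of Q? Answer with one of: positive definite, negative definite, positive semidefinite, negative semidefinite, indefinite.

positive definite

Row-reducing A symmetrically gives the diagonal entries 2, 3, 2.
That gives 3 positive pivots.
Hence Q is positive definite.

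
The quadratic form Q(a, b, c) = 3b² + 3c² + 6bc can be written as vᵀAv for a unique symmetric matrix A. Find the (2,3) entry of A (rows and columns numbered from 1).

The coefficient of b·c in Q is 6. For a symmetric A this equals A[2,3] + A[3,2] = 2·A[2,3].
So A[2,3] = 6/2 = 3.

3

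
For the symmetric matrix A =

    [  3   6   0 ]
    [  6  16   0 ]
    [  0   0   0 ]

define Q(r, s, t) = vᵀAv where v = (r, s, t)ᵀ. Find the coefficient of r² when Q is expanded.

3

The coefficient of r² is the diagonal entry A[1,1] = 3.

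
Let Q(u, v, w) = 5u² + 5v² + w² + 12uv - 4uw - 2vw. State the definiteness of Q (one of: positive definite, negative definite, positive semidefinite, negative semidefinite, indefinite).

The symmetric matrix is A = [[5, 6, -2], [6, 5, -1], [-2, -1, 1]].
An LDLᵀ factorisation of A has diagonal entries 5, -11/5, 12/11.
That gives 2 positive, 1 negative pivots.
Hence Q is indefinite.

indefinite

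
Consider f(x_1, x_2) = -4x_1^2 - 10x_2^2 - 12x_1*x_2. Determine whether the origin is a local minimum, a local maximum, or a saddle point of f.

local maximum

The Hessian at the origin is H = [[-8, -12], [-12, -20]].
det H = -8·-20 − (-12)² = 16 > 0 and H[1,1] = -8 < 0, so H is negative definite.
Therefore the origin is a local maximum.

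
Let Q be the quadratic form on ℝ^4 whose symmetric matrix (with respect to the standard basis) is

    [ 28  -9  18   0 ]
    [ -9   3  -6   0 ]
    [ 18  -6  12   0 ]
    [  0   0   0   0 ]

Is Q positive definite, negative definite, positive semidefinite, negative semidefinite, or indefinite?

positive semidefinite

Row-reducing A symmetrically gives the diagonal entries 28, 3/28, 0, 0.
Counting signs: 2 positive, 2 zero.
Hence Q is positive semidefinite.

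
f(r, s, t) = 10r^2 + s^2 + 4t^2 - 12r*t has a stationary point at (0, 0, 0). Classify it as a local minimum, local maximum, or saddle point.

local minimum

The Hessian at the origin is H = [[20, 0, -12], [0, 2, 0], [-12, 0, 8]].
Row-reducing H symmetrically gives the diagonal entries 20, 2, 4/5.
So there are 3 positive pivots.
H is positive definite, so the origin is a strict local minimum.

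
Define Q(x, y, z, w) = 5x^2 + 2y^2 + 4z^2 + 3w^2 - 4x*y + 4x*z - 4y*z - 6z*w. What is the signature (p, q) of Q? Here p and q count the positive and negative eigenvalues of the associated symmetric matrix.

(3, 1)

Write A = [[5, -2, 2, 0], [-2, 2, -2, 0], [2, -2, 4, -3], [0, 0, -3, 3]].
Congruent diagonalization of A (simultaneous row and column reduction) yields pivots 5, 6/5, 2, -3/2.
Counting signs: 3 positive, 1 negative.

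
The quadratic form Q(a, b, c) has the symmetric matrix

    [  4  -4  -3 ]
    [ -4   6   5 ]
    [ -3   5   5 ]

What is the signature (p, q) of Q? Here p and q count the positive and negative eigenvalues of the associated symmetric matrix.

(3, 0)

Applying the same elementary operations to the rows and columns of A produces a congruent diagonal matrix with entries 4, 2, 3/4.
That gives 3 positive pivots.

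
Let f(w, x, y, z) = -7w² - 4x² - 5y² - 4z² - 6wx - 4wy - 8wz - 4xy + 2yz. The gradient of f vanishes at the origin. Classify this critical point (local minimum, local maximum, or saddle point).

The Hessian at the origin is H = [[-14, -6, -4, -8], [-6, -8, -4, 0], [-4, -4, -10, 2], [-8, 0, 2, -8]].
Applying the same elementary operations to the rows and columns of H produces a congruent diagonal matrix with entries -14, -38/7, -150/19, -6/25.
So there are 4 negative pivots.
H is negative definite, so the origin is a strict local maximum.

local maximum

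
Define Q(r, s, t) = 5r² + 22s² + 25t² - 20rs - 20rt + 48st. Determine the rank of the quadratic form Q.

The associated matrix is A = [[5, -10, -10], [-10, 22, 24], [-10, 24, 25]].
An LDLᵀ factorisation of A has diagonal entries 5, 2, -3.
Counting signs: 2 positive, 1 negative.
The rank is the number of nonzero pivots: 3.

3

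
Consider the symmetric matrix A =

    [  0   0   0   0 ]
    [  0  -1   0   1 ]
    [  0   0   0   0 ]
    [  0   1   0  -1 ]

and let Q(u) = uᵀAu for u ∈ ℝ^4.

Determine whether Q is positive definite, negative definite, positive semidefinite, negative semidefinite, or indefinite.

Row-reducing A symmetrically gives the diagonal entries 0, -1, 0, 0.
So there are 1 negative, 3 zero pivots.
Hence Q is negative semidefinite.

negative semidefinite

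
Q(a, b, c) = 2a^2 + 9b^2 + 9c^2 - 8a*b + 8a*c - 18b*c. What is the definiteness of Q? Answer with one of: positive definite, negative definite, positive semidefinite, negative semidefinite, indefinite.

positive semidefinite

The associated matrix is A = [[2, -4, 4], [-4, 9, -9], [4, -9, 9]].
Applying the same elementary operations to the rows and columns of A produces a congruent diagonal matrix with entries 2, 1, 0.
Counting signs: 2 positive, 1 zero.
Hence Q is positive semidefinite.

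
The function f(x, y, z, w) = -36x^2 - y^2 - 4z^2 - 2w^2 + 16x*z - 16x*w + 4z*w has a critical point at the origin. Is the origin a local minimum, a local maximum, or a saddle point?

The Hessian at the origin is H = [[-72, 0, 16, -16], [0, -2, 0, 0], [16, 0, -8, 4], [-16, 0, 4, -4]].
An LDLᵀ factorisation of H has diagonal entries -72, -2, -40/9, -2/5.
Counting signs: 4 negative.
H is negative definite, so the origin is a strict local maximum.

local maximum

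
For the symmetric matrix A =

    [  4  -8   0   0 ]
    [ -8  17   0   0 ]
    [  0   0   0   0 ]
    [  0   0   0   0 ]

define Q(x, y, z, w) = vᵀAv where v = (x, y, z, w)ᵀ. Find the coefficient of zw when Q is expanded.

0

The coefficient of zw is A[3,4] + A[4,3] = 2·0 = 0.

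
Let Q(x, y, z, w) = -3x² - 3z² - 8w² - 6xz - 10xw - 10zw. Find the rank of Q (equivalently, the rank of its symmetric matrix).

2

Write A = [[-3, 0, -3, -5], [0, 0, 0, 0], [-3, 0, -3, -5], [-5, 0, -5, -8]].
Row-reducing A symmetrically gives the diagonal entries -3, 0, 0, 1/3.
Counting signs: 1 positive, 1 negative, 2 zero.
The rank is the number of nonzero pivots: 2.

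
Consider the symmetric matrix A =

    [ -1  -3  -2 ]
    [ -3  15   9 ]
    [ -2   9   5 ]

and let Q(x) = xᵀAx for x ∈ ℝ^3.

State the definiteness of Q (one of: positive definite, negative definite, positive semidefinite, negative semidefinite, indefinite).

indefinite

Row-reducing A symmetrically gives the diagonal entries -1, 24, -3/8.
So there are 1 positive, 2 negative pivots.
Hence Q is indefinite.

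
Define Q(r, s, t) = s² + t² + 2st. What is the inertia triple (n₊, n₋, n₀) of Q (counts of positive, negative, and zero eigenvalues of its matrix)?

The symmetric matrix is A = [[0, 0, 0], [0, 1, 1], [0, 1, 1]].
Applying the same elementary operations to the rows and columns of A produces a congruent diagonal matrix with entries 0, 1, 0.
So there are 1 positive, 2 zero pivots.

(1, 0, 2)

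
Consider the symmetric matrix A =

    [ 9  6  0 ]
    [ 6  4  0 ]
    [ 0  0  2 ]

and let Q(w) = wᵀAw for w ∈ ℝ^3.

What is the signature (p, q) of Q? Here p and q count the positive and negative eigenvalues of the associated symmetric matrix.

(2, 0)

Congruent diagonalization of A (simultaneous row and column reduction) yields pivots 9, 0, 2.
Counting signs: 2 positive, 1 zero.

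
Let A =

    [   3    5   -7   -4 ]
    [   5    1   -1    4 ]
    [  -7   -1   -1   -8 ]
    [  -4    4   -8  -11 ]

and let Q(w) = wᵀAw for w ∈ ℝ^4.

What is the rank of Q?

4

An LDLᵀ factorisation of A has diagonal entries 3, -22/3, -20/11, 1.
That gives 2 positive, 2 negative pivots.
The rank is the number of nonzero pivots: 4.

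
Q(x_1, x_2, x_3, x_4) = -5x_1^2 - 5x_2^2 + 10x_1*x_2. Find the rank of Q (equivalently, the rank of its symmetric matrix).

The symmetric matrix is A = [[-5, 5, 0, 0], [5, -5, 0, 0], [0, 0, 0, 0], [0, 0, 0, 0]].
Applying the same elementary operations to the rows and columns of A produces a congruent diagonal matrix with entries -5, 0, 0, 0.
That gives 1 negative, 3 zero pivots.
The rank is the number of nonzero pivots: 1.

1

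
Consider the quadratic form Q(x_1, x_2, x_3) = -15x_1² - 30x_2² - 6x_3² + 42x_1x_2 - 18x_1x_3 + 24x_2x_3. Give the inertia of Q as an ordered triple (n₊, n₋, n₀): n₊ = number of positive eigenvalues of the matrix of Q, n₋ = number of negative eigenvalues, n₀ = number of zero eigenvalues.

The associated matrix is A = [[-15, 21, -9], [21, -30, 12], [-9, 12, -6]].
Row-reducing A symmetrically gives the diagonal entries -15, -3/5, 0.
So there are 2 negative, 1 zero pivots.

(0, 2, 1)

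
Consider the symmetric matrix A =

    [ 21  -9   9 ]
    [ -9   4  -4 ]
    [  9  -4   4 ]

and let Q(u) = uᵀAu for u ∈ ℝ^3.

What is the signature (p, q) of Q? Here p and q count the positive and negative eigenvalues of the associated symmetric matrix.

Symmetric row and column elimination reduces A to a congruent diagonal form with pivots 21, 1/7, 0.
That gives 2 positive, 1 zero pivots.

(2, 0)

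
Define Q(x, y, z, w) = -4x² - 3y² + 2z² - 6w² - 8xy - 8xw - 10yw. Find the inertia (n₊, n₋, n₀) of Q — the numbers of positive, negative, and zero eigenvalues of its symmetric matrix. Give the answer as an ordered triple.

(2, 2, 0)

The symmetric matrix is A = [[-4, -4, 0, -4], [-4, -3, 0, -5], [0, 0, 2, 0], [-4, -5, 0, -6]].
Applying the same elementary operations to the rows and columns of A produces a congruent diagonal matrix with entries -4, 1, 2, -3.
That gives 2 positive, 2 negative pivots.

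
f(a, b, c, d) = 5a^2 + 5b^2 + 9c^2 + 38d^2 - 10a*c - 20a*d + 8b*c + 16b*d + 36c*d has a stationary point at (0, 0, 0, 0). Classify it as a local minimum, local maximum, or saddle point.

The Hessian at the origin is H = [[10, 0, -10, -20], [0, 10, 8, 16], [-10, 8, 18, 36], [-20, 16, 36, 76]].
Applying the same elementary operations to the rows and columns of H produces a congruent diagonal matrix with entries 10, 10, 8/5, 4.
So there are 4 positive pivots.
H is positive definite, so the origin is a strict local minimum.

local minimum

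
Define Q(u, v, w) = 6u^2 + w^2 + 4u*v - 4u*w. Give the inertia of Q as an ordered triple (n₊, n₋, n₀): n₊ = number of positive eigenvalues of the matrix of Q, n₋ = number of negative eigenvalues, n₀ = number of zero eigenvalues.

(2, 1, 0)

Write A = [[6, 2, -2], [2, 0, 0], [-2, 0, 1]].
Symmetric row and column elimination reduces A to a congruent diagonal form with pivots 6, -2/3, 1.
That gives 2 positive, 1 negative pivots.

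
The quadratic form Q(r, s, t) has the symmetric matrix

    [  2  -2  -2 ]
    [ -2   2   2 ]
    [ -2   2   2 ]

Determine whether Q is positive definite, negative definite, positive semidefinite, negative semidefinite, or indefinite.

Symmetric row and column elimination reduces A to a congruent diagonal form with pivots 2, 0, 0.
That gives 1 positive, 2 zero pivots.
Hence Q is positive semidefinite.

positive semidefinite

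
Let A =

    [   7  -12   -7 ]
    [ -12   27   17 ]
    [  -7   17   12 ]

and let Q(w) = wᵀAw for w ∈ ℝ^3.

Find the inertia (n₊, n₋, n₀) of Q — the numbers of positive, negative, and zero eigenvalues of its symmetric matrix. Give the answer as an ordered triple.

Row-reducing A symmetrically gives the diagonal entries 7, 45/7, 10/9.
That gives 3 positive pivots.

(3, 0, 0)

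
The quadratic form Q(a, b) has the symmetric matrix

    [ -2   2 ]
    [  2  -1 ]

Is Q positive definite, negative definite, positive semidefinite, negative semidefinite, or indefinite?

For the 2×2 matrix [[-2, 2], [2, -1]]: det = -2·-1 − (2)² = -2, trace = -3.
det < 0 so the eigenvalues have opposite signs; the form is indefinite.

indefinite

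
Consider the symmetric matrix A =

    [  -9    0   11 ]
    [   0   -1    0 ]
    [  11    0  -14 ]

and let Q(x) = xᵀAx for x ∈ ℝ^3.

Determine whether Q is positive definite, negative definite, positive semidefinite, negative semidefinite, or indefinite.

negative definite

Leading principal minors: Δ_1 = -9, Δ_2 = 9, Δ_3 = -5.
The signs alternate starting with Δ_1 < 0, so by Sylvester's criterion Q is negative definite.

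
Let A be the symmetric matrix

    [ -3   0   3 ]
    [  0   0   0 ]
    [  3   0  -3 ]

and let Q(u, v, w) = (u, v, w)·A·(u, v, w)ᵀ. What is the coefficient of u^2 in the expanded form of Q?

The coefficient of u^2 is the diagonal entry A[1,1] = -3.

-3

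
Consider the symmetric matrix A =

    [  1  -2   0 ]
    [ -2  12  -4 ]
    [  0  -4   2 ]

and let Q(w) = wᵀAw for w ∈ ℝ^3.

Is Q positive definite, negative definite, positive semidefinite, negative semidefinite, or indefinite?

positive semidefinite

Row-reducing A symmetrically gives the diagonal entries 1, 8, 0.
So there are 2 positive, 1 zero pivots.
Hence Q is positive semidefinite.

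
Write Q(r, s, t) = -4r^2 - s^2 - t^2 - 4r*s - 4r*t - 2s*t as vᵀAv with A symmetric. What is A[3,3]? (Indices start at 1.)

The coefficient of t^2 in Q is -1, and that is exactly A[3,3].

-1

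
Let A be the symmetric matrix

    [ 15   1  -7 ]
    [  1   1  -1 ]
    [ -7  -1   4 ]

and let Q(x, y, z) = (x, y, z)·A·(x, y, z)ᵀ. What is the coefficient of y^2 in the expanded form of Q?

1

The coefficient of y^2 is the diagonal entry A[2,2] = 1.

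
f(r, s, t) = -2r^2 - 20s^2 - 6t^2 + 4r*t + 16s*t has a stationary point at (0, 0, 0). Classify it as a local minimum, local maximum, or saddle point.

local maximum

The Hessian at the origin is H = [[-4, 0, 4], [0, -40, 16], [4, 16, -12]].
Row-reducing H symmetrically gives the diagonal entries -4, -40, -8/5.
Counting signs: 3 negative.
H is negative definite, so the origin is a strict local maximum.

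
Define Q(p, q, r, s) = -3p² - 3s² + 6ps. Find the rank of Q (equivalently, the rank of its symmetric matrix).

The associated matrix is A = [[-3, 0, 0, 3], [0, 0, 0, 0], [0, 0, 0, 0], [3, 0, 0, -3]].
Symmetric row and column elimination reduces A to a congruent diagonal form with pivots -3, 0, 0, 0.
Counting signs: 1 negative, 3 zero.
The rank is the number of nonzero pivots: 1.

1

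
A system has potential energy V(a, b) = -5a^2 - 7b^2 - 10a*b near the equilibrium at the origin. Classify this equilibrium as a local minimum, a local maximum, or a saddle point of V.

local maximum

The Hessian at the origin is H = [[-10, -10], [-10, -14]].
det H = -10·-14 − (-10)² = 40 > 0 and H[1,1] = -10 < 0, so H is negative definite.
Therefore the origin is a local maximum.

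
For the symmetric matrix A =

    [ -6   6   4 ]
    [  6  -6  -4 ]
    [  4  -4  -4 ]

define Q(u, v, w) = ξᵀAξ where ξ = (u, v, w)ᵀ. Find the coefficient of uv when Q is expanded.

12

The coefficient of uv is A[1,2] + A[2,1] = 2·6 = 12.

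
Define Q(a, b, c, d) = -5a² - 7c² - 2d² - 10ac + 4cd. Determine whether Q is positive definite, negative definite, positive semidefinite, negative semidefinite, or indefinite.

negative semidefinite

The symmetric matrix is A = [[-5, 0, -5, 0], [0, 0, 0, 0], [-5, 0, -7, 2], [0, 0, 2, -2]].
Congruent diagonalization of A (simultaneous row and column reduction) yields pivots -5, 0, -2, 0.
So there are 2 negative, 2 zero pivots.
Hence Q is negative semidefinite.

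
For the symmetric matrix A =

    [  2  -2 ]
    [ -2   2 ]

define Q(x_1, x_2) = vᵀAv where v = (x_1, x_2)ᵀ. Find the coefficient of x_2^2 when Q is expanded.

The coefficient of x_2^2 is the diagonal entry A[2,2] = 2.

2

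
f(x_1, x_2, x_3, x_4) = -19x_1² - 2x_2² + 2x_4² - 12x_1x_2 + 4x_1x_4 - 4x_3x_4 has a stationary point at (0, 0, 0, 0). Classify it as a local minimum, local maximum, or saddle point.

saddle point

The Hessian at the origin is H = [[-38, -12, 0, 4], [-12, -4, 0, 0], [0, 0, 0, -4], [4, 0, -4, 4]].
H is indefinite, so the origin is a saddle point.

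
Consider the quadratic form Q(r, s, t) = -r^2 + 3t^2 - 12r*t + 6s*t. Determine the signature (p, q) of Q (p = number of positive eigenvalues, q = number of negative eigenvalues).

The symmetric matrix is A = [[-1, 0, -6], [0, 0, 3], [-6, 3, 3]].
By Sylvester's law of inertia any congruent diagonalization of A has 1 positive, 2 negative and 0 zero entries.

(1, 2)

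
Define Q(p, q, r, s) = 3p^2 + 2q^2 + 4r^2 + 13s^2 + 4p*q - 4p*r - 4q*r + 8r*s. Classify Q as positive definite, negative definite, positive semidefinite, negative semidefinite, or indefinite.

The symmetric matrix of Q is A = [[3, 2, -2, 0], [2, 2, -2, 0], [-2, -2, 4, 4], [0, 0, 4, 13]].
Leading principal minors: Δ_1 = 3, Δ_2 = 2, Δ_3 = 4, Δ_4 = 20.
All leading principal minors are positive, so by Sylvester's criterion Q is positive definite.

positive definite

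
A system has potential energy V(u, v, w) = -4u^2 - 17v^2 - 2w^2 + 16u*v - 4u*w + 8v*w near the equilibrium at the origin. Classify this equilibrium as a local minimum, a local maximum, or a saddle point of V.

The Hessian at the origin is H = [[-8, 16, -4], [16, -34, 8], [-4, 8, -4]].
An LDLᵀ factorisation of H has diagonal entries -8, -2, -2.
That gives 3 negative pivots.
H is negative definite, so the origin is a strict local maximum.

local maximum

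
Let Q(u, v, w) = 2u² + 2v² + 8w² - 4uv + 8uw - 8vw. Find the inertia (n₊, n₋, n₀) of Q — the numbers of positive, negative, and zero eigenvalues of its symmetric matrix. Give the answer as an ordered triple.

The symmetric matrix is A = [[2, -2, 4], [-2, 2, -4], [4, -4, 8]].
Row-reducing A symmetrically gives the diagonal entries 2, 0, 0.
Counting signs: 1 positive, 2 zero.

(1, 0, 2)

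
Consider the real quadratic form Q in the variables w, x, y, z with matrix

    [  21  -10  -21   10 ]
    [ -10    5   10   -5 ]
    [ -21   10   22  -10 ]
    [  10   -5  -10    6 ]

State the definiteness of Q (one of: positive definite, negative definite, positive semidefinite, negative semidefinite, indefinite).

positive definite

Symmetric row and column elimination reduces A to a congruent diagonal form with pivots 21, 5/21, 1, 1.
So there are 4 positive pivots.
Hence Q is positive definite.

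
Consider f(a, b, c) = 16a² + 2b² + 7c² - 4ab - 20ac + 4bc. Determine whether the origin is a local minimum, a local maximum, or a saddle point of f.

local minimum

The Hessian at the origin is H = [[32, -4, -20], [-4, 4, 4], [-20, 4, 14]].
Row-reducing H symmetrically gives the diagonal entries 32, 7/2, 6/7.
So there are 3 positive pivots.
H is positive definite, so the origin is a strict local minimum.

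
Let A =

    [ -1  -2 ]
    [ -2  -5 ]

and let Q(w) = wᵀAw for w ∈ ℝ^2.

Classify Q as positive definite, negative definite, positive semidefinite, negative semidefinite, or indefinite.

For the 2×2 matrix [[-1, -2], [-2, -5]]: det = -1·-5 − (-2)² = 1, trace = -6.
det > 0 so both eigenvalues share the sign of the trace; trace = -6 < 0 ⇒ both negative.

negative definite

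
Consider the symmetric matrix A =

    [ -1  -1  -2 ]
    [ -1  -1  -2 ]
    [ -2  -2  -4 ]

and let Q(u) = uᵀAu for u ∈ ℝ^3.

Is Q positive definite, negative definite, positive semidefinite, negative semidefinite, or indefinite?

Symmetric row and column elimination reduces A to a congruent diagonal form with pivots -1, 0, 0.
That gives 1 negative, 2 zero pivots.
Hence Q is negative semidefinite.

negative semidefinite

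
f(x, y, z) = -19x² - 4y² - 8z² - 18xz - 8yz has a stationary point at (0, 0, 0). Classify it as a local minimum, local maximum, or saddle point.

saddle point

The Hessian at the origin is H = [[-38, 0, -18], [0, -8, -8], [-18, -8, -16]].
Row-reducing H symmetrically gives the diagonal entries -38, -8, 10/19.
Counting signs: 1 positive, 2 negative.
H is indefinite, so the origin is a saddle point.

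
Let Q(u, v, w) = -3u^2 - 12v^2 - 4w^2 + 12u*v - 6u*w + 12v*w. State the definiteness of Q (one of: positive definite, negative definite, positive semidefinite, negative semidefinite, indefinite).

negative semidefinite

The symmetric matrix is A = [[-3, 6, -3], [6, -12, 6], [-3, 6, -4]].
Congruent diagonalization of A (simultaneous row and column reduction) yields pivots -3, 0, -1.
So there are 2 negative, 1 zero pivots.
Hence Q is negative semidefinite.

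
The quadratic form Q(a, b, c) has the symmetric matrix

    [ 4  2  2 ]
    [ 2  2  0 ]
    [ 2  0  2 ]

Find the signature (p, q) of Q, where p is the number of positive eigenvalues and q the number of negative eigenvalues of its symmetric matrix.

(2, 0)

Congruent diagonalization of A (simultaneous row and column reduction) yields pivots 4, 1, 0.
That gives 2 positive, 1 zero pivots.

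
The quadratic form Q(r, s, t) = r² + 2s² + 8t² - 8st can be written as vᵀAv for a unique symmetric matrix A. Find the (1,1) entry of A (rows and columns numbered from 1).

1

The coefficient of r² in Q is 1, and that is exactly A[1,1].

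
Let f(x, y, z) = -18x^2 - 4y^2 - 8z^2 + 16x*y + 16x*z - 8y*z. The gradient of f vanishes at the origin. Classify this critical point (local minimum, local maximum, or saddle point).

The Hessian at the origin is H = [[-36, 16, 16], [16, -8, -8], [16, -8, -16]].
Congruent diagonalization of H (simultaneous row and column reduction) yields pivots -36, -8/9, -8.
Counting signs: 3 negative.
H is negative definite, so the origin is a strict local maximum.

local maximum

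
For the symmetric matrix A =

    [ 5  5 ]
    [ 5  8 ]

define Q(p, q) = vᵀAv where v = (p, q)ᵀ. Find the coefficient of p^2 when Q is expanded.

The coefficient of p^2 is the diagonal entry A[1,1] = 5.

5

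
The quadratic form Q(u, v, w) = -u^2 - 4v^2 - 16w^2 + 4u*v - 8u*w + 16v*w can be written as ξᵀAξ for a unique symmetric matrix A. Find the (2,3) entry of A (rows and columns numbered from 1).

8

The coefficient of v·w in Q is 16. For a symmetric A this equals A[2,3] + A[3,2] = 2·A[2,3].
So A[2,3] = 16/2 = 8.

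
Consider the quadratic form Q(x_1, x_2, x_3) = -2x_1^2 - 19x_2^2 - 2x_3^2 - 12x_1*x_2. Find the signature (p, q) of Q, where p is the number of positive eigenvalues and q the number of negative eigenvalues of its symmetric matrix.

(0, 3)

The symmetric matrix is A = [[-2, -6, 0], [-6, -19, 0], [0, 0, -2]].
Congruent diagonalization of A (simultaneous row and column reduction) yields pivots -2, -1, -2.
That gives 3 negative pivots.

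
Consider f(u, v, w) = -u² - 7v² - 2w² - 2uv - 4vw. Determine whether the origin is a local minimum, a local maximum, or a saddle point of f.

The Hessian at the origin is H = [[-2, -2, 0], [-2, -14, -4], [0, -4, -4]].
An LDLᵀ factorisation of H has diagonal entries -2, -12, -8/3.
So there are 3 negative pivots.
H is negative definite, so the origin is a strict local maximum.

local maximum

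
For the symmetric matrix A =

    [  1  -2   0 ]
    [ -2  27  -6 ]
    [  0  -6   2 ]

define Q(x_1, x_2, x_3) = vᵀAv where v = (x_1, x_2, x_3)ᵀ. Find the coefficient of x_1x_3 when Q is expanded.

0

The coefficient of x_1x_3 is A[1,3] + A[3,1] = 2·0 = 0.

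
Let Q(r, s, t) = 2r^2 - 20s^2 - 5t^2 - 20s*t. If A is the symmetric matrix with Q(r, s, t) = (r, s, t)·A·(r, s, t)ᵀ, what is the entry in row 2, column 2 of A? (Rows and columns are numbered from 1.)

-20

The coefficient of s^2 in Q is -20, and that is exactly A[2,2].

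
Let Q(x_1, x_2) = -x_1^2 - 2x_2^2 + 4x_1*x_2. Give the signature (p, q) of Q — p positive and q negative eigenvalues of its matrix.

(1, 1)

The associated matrix is A = [[-1, 2], [2, -2]].
An LDLᵀ factorisation of A has diagonal entries -1, 2.
That gives 1 positive, 1 negative pivots.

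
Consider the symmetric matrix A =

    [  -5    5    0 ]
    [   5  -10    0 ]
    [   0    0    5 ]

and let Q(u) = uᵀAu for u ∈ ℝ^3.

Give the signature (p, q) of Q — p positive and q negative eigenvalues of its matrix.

Applying the same elementary operations to the rows and columns of A produces a congruent diagonal matrix with entries -5, -5, 5.
That gives 1 positive, 2 negative pivots.

(1, 2)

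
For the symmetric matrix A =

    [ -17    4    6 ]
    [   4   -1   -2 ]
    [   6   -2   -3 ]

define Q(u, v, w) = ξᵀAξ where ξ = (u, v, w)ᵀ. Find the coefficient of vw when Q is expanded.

-4

The coefficient of vw is A[2,3] + A[3,2] = 2·(-2) = -4.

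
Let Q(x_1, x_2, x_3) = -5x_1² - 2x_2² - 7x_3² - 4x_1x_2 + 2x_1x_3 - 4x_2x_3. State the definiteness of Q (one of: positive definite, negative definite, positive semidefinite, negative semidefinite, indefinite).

negative definite

The symmetric matrix of Q is A = [[-5, -2, 1], [-2, -2, -2], [1, -2, -7]].
Leading principal minors: Δ_1 = -5, Δ_2 = 6, Δ_3 = -12.
The signs alternate starting with Δ_1 < 0, so by Sylvester's criterion Q is negative definite.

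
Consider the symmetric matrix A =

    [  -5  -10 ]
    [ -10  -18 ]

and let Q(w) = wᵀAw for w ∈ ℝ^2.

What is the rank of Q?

Congruent diagonalization of A (simultaneous row and column reduction) yields pivots -5, 2.
So there are 1 positive, 1 negative pivots.
The rank is the number of nonzero pivots: 2.

2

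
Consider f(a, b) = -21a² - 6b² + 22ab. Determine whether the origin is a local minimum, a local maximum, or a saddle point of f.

The Hessian at the origin is H = [[-42, 22], [22, -12]].
det H = -42·-12 − (22)² = 20 > 0 and H[1,1] = -42 < 0, so H is negative definite.
Therefore the origin is a local maximum.

local maximum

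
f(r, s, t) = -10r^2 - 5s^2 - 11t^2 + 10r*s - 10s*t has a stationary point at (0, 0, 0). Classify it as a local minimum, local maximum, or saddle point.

local maximum

The Hessian at the origin is H = [[-20, 10, 0], [10, -10, -10], [0, -10, -22]].
An LDLᵀ factorisation of H has diagonal entries -20, -5, -2.
Counting signs: 3 negative.
H is negative definite, so the origin is a strict local maximum.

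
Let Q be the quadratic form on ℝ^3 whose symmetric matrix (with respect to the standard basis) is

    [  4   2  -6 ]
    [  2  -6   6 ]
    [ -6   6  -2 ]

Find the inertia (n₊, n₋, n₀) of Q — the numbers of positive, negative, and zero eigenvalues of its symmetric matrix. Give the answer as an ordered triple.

(2, 1, 0)

An LDLᵀ factorisation of A has diagonal entries 4, -7, 4/7.
That gives 2 positive, 1 negative pivots.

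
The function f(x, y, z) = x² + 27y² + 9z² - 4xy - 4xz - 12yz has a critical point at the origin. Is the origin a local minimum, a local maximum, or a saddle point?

local minimum

The Hessian at the origin is H = [[2, -4, -4], [-4, 54, -12], [-4, -12, 18]].
Row-reducing H symmetrically gives the diagonal entries 2, 46, 30/23.
So there are 3 positive pivots.
H is positive definite, so the origin is a strict local minimum.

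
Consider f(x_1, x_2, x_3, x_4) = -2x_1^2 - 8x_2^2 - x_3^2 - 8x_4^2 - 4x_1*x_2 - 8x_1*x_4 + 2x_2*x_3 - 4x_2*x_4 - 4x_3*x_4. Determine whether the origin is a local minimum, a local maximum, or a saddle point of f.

saddle point

The Hessian at the origin is H = [[-4, -4, 0, -8], [-4, -16, 2, -4], [0, 2, -2, -4], [-8, -4, -4, -16]].
Congruent diagonalization of H (simultaneous row and column reduction) yields pivots -4, -12, -5/3, 8.
Counting signs: 1 positive, 3 negative.
H is indefinite, so the origin is a saddle point.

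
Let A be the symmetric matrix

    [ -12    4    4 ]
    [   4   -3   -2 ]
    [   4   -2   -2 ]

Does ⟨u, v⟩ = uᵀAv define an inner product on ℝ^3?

no

Symmetric row and column elimination reduces A to a congruent diagonal form with pivots -12, -5/3, -2/5.
So there are 3 negative pivots.
Hence Q is negative definite.
⟨·,·⟩ is an inner product exactly when A is positive definite.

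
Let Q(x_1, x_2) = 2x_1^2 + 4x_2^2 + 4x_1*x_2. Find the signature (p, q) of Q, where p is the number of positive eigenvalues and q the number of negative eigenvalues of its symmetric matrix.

The associated matrix is A = [[2, 2], [2, 4]].
An LDLᵀ factorisation of A has diagonal entries 2, 2.
Counting signs: 2 positive.

(2, 0)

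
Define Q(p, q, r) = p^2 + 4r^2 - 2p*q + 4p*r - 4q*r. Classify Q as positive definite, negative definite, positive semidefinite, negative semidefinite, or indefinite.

indefinite

Write A = [[1, -1, 2], [-1, 0, -2], [2, -2, 4]].
Symmetric row and column elimination reduces A to a congruent diagonal form with pivots 1, -1, 0.
So there are 1 positive, 1 negative, 1 zero pivots.
Hence Q is indefinite.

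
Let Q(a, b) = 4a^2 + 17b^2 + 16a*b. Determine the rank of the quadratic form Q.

2

Write A = [[4, 8], [8, 17]].
Row-reducing A symmetrically gives the diagonal entries 4, 1.
So there are 2 positive pivots.
The rank is the number of nonzero pivots: 2.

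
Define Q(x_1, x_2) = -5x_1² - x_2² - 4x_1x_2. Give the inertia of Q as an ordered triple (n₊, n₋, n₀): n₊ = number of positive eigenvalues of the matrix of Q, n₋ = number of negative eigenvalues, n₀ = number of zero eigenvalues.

The associated matrix is A = [[-5, -2], [-2, -1]].
Symmetric row and column elimination reduces A to a congruent diagonal form with pivots -5, -1/5.
So there are 2 negative pivots.

(0, 2, 0)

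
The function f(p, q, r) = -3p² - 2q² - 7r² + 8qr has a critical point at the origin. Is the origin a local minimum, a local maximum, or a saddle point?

The Hessian at the origin is H = [[-6, 0, 0], [0, -4, 8], [0, 8, -14]].
An LDLᵀ factorisation of H has diagonal entries -6, -4, 2.
So there are 1 positive, 2 negative pivots.
H is indefinite, so the origin is a saddle point.

saddle point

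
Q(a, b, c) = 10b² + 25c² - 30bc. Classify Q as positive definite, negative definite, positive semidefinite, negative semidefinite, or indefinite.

positive semidefinite

The symmetric matrix is A = [[0, 0, 0], [0, 10, -15], [0, -15, 25]].
Symmetric row and column elimination reduces A to a congruent diagonal form with pivots 0, 10, 5/2.
Counting signs: 2 positive, 1 zero.
Hence Q is positive semidefinite.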